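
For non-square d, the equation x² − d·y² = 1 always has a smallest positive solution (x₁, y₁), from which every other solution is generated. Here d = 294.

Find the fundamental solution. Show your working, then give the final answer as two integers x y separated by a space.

4801 280

[17; 6,1,4,1,6,34] for √294; ℓ=6 ⇒ convergent index 5
a_0=17:  p_0=17·1+0=17,  q_0=17·0+1=1
a_1=6:  p_1=6·17+1=103,  q_1=6·1+0=6
…
a_3=4:  p_3=4·120+103=583,  q_3=4·7+6=34
a_4=1:  p_4=1·583+120=703,  q_4=1·34+7=41
a_5=6:  p_5=6·703+583=4801,  q_5=6·41+34=280
→ (4801, 280).  Check: 4801²=23049601, 294·280²=23049600, difference 1.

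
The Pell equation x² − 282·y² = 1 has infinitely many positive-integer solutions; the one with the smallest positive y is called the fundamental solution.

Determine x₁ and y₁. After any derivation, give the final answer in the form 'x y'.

√282 → a₀=16, period (1,3,1,4,1,3,1,32); ℓ=8 even so k=7
i=0: a=16 ⇒ p=16, q=1
…
i=5: a=1 ⇒ p=487, q=29
i=6: a=3 ⇒ p=1864, q=111
i=7: a=1 ⇒ p=2351, q=140
fundamental: x₁=2351, y₁=140  (since 5527201 − 282·19600 = 1)

2351 140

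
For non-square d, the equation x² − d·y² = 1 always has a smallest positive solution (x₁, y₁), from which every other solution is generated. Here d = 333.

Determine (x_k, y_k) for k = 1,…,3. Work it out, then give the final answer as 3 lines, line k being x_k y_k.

[18; 4,36] for √333; ℓ=2 ⇒ convergent index 1
i=0: a=18 ⇒ p=18, q=1
i=1: a=4 ⇒ p=73, q=4
→ (73, 4).  Check: 73²=5329, 333·4²=5328, difference 1.
(73+4√333)^2 = 10657 + 584√333
(73+4√333)^3 = 1555849 + 85260√333

73 4
10657 584
1555849 85260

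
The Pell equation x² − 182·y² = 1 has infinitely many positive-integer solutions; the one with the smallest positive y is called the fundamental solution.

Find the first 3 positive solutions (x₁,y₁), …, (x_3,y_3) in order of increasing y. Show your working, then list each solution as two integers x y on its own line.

27 2
1457 108
78651 5830

d=182: √d = [13; 2,26] (ℓ=2, even), read p_1/q_1
k=0  a_k=13  p_k/q_k = 13/1
k=1  a_k=2  p_k/q_k = 27/2
fundamental: x₁=27, y₁=2  (since 729 − 182·4 = 1)
(27+2√182)^2 = 1457 + 108√182
(27+2√182)^3 = 78651 + 5830√182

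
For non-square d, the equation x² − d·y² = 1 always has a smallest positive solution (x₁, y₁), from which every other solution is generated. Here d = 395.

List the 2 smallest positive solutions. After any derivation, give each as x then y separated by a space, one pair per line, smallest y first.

159 8
50561 2544

√395 → a₀=19, period (1,6,1,38); ℓ=4 even so k=3
i=0: a=19 ⇒ p=19, q=1
i=1: a=1 ⇒ p=20, q=1
i=2: a=6 ⇒ p=139, q=7
i=3: a=1 ⇒ p=159, q=8
fundamental: x₁=159, y₁=8  (since 25281 − 395·64 = 1)
(x_2, y_2) = (159·159 + 395·8·8, 159·8 + 8·159) = (50561, 2544)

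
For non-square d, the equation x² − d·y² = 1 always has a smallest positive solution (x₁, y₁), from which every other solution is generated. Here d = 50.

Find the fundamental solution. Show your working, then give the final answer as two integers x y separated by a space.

[7; 14] for √50; ℓ=1 ⇒ convergent index 1
k=0  a_k=7  p_k/q_k = 7/1
k=1  a_k=14  p_k/q_k = 99/14
→ (99, 14).  Check: 99²=9801, 50·14²=9800, difference 1.

99 14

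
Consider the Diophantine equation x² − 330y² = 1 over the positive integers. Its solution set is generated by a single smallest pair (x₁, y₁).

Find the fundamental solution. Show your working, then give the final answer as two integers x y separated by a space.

109 6

√330 = [18; 6,36, …], period ℓ=2 (even) → k=1
step 0: (18, 1)  from 18·(1,0) + (0,1)
step 1: (109, 6)  from 6·(18,1) + (1,0)
→ (109, 6).  Check: 109²=11881, 330·6²=11880, difference 1.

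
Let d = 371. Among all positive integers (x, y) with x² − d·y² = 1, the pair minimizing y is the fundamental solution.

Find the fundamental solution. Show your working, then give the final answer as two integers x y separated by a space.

[19; 3,1,4,1,3,38] for √371; ℓ=6 ⇒ convergent index 5
i=0: a=19 ⇒ p=19, q=1
…
i=4: a=1 ⇒ p=443, q=23
i=5: a=3 ⇒ p=1695, q=88
(x₁, y₁) = (1695, 88);  1695² − 371·88² = 1 ✓

1695 88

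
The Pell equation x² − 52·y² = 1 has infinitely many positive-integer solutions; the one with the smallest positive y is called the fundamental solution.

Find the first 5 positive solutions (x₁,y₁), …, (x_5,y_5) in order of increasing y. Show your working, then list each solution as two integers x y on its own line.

649 90
842401 116820
1093435849 151632270
1419278889601 196818569640
1842222905266249 255470351760450

√52 = [7; 4,1,2,1,4,14, …], period ℓ=6 (even) → k=5
i=0: a=7 ⇒ p=7, q=1
i=1: a=4 ⇒ p=29, q=4
…
i=3: a=2 ⇒ p=101, q=14
i=4: a=1 ⇒ p=137, q=19
i=5: a=4 ⇒ p=649, q=90
(x₁, y₁) = (649, 90);  649² − 52·90² = 1 ✓
(x_2, y_2) = (649·649 + 52·90·90, 649·90 + 90·649) = (842401, 116820)
(x_3, y_3) = (649·842401 + 52·90·116820, 649·116820 + 90·842401) = (1093435849, 151632270)
(x_4, y_4) = (649·1093435849 + 52·90·151632270, 649·151632270 + 90·1093435849) = (1419278889601, 196818569640)
(x_5, y_5) = (649·1419278889601 + 52·90·196818569640, 649·196818569640 + 90·1419278889601) = (1842222905266249, 255470351760450)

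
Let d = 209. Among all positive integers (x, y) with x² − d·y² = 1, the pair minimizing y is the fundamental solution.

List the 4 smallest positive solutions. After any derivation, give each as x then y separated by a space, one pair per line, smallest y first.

46551 3220
4333991201 299788440
403503248748951 27910903337660
37566959460690844801 2598560922243032880

√209 → a₀=14, period (2,5,3,2,3,5,2,28); ℓ=8 even so k=7
k=0  a_k=14  p_k/q_k = 14/1
…
k=2  a_k=5  p_k/q_k = 159/11
…
k=5  a_k=3  p_k/q_k = 4019/278
k=6  a_k=5  p_k/q_k = 21266/1471
k=7  a_k=2  p_k/q_k = 46551/3220
→ (46551, 3220).  Check: 46551²=2166995601, 209·3220²=2166995600, difference 1.
n=2: (46551,3220)∘(46551,3220) = (46551·46551+209·3220·3220, 46551·3220+3220·46551) = (4333991201,299788440)
n=3: (4333991201,299788440)∘(46551,3220) = (46551·4333991201+209·3220·299788440, 46551·299788440+3220·4333991201) = (403503248748951,27910903337660)
n=4: (403503248748951,27910903337660)∘(46551,3220) = (46551·403503248748951+209·3220·27910903337660, 46551·27910903337660+3220·403503248748951) = (37566959460690844801,2598560922243032880)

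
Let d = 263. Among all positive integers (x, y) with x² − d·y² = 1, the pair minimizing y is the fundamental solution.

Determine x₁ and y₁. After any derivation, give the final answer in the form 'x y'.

139128 8579

√263 = [16; 4,1,1,1,1,15,1,1,1,1,4,32, …], period ℓ=12 (even) → k=11
k=0  a_k=16  p_k/q_k = 16/1
k=1  a_k=4  p_k/q_k = 65/4
k=2  a_k=1  p_k/q_k = 81/5
…
k=4  a_k=1  p_k/q_k = 227/14
…
k=7  a_k=1  p_k/q_k = 6195/382
k=8  a_k=1  p_k/q_k = 12017/741
…
k=10  a_k=1  p_k/q_k = 30229/1864
k=11  a_k=4  p_k/q_k = 139128/8579
(x₁, y₁) = (139128, 8579);  139128² − 263·8579² = 1 ✓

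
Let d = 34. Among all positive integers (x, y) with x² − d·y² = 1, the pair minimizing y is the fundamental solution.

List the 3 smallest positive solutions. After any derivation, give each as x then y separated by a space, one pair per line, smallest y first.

√34 = [5; 1,4,1,10, …], period ℓ=4 (even) → k=3
a_0=5:  p_0=5·1+0=5,  q_0=5·0+1=1
a_1=1:  p_1=1·5+1=6,  q_1=1·1+0=1
a_2=4:  p_2=4·6+5=29,  q_2=4·1+1=5
a_3=1:  p_3=1·29+6=35,  q_3=1·5+1=6
(x₁, y₁) = (35, 6);  35² − 34·6² = 1 ✓
(x_2, y_2) = (35·35 + 34·6·6, 35·6 + 6·35) = (2449, 420)
(x_3, y_3) = (35·2449 + 34·6·420, 35·420 + 6·2449) = (171395, 29394)

35 6
2449 420
171395 29394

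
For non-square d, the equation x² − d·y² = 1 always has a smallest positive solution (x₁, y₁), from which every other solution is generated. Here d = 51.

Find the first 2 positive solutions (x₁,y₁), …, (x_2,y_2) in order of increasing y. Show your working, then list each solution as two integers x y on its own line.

[7; 7,14] for √51; ℓ=2 ⇒ convergent index 1
step 0: (7, 1)  from 7·(1,0) + (0,1)
step 1: (50, 7)  from 7·(7,1) + (1,0)
fundamental: x₁=50, y₁=7  (since 2500 − 51·49 = 1)
n=2: (50,7)∘(50,7) = (50·50+51·7·7, 50·7+7·50) = (4999,700)

50 7
4999 700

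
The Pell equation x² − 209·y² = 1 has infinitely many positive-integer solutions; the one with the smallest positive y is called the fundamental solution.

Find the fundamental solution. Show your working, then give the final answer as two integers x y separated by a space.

46551 3220

√209 = [14; 2,5,3,2,3,5,2,28, …], period ℓ=8 (even) → k=7
i=0: a=14 ⇒ p=14, q=1
i=1: a=2 ⇒ p=29, q=2
…
i=3: a=3 ⇒ p=506, q=35
i=4: a=2 ⇒ p=1171, q=81
i=5: a=3 ⇒ p=4019, q=278
i=6: a=5 ⇒ p=21266, q=1471
i=7: a=2 ⇒ p=46551, q=3220
(x₁, y₁) = (46551, 3220);  46551² − 209·3220² = 1 ✓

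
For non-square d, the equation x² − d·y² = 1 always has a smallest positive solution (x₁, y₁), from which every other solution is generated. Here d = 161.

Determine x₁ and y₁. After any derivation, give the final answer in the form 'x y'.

11775 928

√161 → a₀=12, period (1,2,4,1,2,1,4,2,1,24); ℓ=10 even so k=9
step 0: (12, 1)  from 12·(1,0) + (0,1)
…
step 2: (38, 3)  from 2·(13,1) + (12,1)
…
step 4: (203, 16)  from 1·(165,13) + (38,3)
step 5: (571, 45)  from 2·(203,16) + (165,13)
…
step 7: (3667, 289)  from 4·(774,61) + (571,45)
step 8: (8108, 639)  from 2·(3667,289) + (774,61)
step 9: (11775, 928)  from 1·(8108,639) + (3667,289)
(x₁, y₁) = (11775, 928);  11775² − 161·928² = 1 ✓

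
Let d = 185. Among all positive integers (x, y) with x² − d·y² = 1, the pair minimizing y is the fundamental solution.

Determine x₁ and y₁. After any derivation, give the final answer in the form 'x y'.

9249 680

√185 = [13; 1,1,1,1,26, …], period ℓ=5 (odd) → k=9
a_0=13:  p_0=13·1+0=13,  q_0=13·0+1=1
a_1=1:  p_1=1·13+1=14,  q_1=1·1+0=1
…
a_3=1:  p_3=1·27+14=41,  q_3=1·2+1=3
…
a_6=1:  p_6=1·1809+68=1877,  q_6=1·133+5=138
a_7=1:  p_7=1·1877+1809=3686,  q_7=1·138+133=271
a_8=1:  p_8=1·3686+1877=5563,  q_8=1·271+138=409
a_9=1:  p_9=1·5563+3686=9249,  q_9=1·409+271=680
fundamental: x₁=9249, y₁=680  (since 85544001 − 185·462400 = 1)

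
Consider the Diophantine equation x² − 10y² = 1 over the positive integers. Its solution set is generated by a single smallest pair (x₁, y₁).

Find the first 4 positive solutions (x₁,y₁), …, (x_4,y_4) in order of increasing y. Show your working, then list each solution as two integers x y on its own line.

√10 = [3; 6, …], period ℓ=1 (odd) → k=1
k=0  a_k=3  p_k/q_k = 3/1
k=1  a_k=6  p_k/q_k = 19/6
→ (19, 6).  Check: 19²=361, 10·6²=360, difference 1.
(19+6√10)^2 = 721 + 228√10
(19+6√10)^3 = 27379 + 8658√10
(19+6√10)^4 = 1039681 + 328776√10

19 6
721 228
27379 8658
1039681 328776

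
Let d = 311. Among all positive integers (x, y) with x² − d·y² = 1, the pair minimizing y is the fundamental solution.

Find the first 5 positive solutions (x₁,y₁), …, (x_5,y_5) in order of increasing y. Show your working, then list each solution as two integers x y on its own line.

16883880 957397
570130807708799 32329152120720
19252040283316857636360 1091683049815963029803
650098275797375082487964044801 36863691222253451430108430560
21952362553539551163393489436611779400 1244804277907160115380508441163715797

√311 = [17; 1,1,1,2,1,…,1,1,34, …], period ℓ=16 (even) → k=15
i=0: a=17 ⇒ p=17, q=1
…
i=2: a=1 ⇒ p=35, q=2
…
i=4: a=2 ⇒ p=141, q=8
…
i=7: a=3 ⇒ p=4109, q=233
i=8: a=17 ⇒ p=71158, q=4035
i=9: a=3 ⇒ p=217583, q=12338
i=10: a=6 ⇒ p=1376656, q=78063
i=11: a=1 ⇒ p=1594239, q=90401
i=12: a=2 ⇒ p=4565134, q=258865
i=13: a=1 ⇒ p=6159373, q=349266
i=14: a=1 ⇒ p=10724507, q=608131
i=15: a=1 ⇒ p=16883880, q=957397
fundamental: x₁=16883880, y₁=957397  (since 285065403854400 − 311·916609015609 = 1)
(x_2, y_2) = (16883880·16883880 + 311·957397·957397, 16883880·957397 + 957397·16883880) = (570130807708799, 32329152120720)
(x_3, y_3) = (16883880·570130807708799 + 311·957397·32329152120720, 16883880·32329152120720 + 957397·570130807708799) = (19252040283316857636360, 1091683049815963029803)
(x_4, y_4) = (16883880·19252040283316857636360 + 311·957397·1091683049815963029803, 16883880·1091683049815963029803 + 957397·19252040283316857636360) = (650098275797375082487964044801, 36863691222253451430108430560)
(x_5, y_5) = (16883880·650098275797375082487964044801 + 311·957397·36863691222253451430108430560, 16883880·36863691222253451430108430560 + 957397·650098275797375082487964044801) = (21952362553539551163393489436611779400, 1244804277907160115380508441163715797)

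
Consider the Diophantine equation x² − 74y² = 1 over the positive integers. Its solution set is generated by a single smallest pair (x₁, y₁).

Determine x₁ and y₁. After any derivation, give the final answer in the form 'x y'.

d=74: √d = [8; 1,1,1,1,16] (ℓ=5, odd), read p_9/q_9
i=0: a=8 ⇒ p=8, q=1
…
i=2: a=1 ⇒ p=17, q=2
…
i=4: a=1 ⇒ p=43, q=5
i=5: a=16 ⇒ p=714, q=83
i=6: a=1 ⇒ p=757, q=88
…
i=8: a=1 ⇒ p=2228, q=259
i=9: a=1 ⇒ p=3699, q=430
(x₁, y₁) = (3699, 430);  3699² − 74·430² = 1 ✓

3699 430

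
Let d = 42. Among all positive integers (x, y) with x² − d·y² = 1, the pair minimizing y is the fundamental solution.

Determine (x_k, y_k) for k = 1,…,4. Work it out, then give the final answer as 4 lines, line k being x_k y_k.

√42 = [6; 2,12, …], period ℓ=2 (even) → k=1
k=0  a_k=6  p_k/q_k = 6/1
k=1  a_k=2  p_k/q_k = 13/2
→ (13, 2).  Check: 13²=169, 42·2²=168, difference 1.
(x_2, y_2) = (13·13 + 42·2·2, 13·2 + 2·13) = (337, 52)
(x_3, y_3) = (13·337 + 42·2·52, 13·52 + 2·337) = (8749, 1350)
(x_4, y_4) = (13·8749 + 42·2·1350, 13·1350 + 2·8749) = (227137, 35048)

13 2
337 52
8749 1350
227137 35048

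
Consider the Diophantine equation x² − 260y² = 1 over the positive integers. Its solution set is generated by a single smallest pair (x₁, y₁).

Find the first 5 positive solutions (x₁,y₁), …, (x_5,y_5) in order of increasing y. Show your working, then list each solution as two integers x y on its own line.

√260 → a₀=16, period (8,32); ℓ=2 even so k=1
i=0: a=16 ⇒ p=16, q=1
i=1: a=8 ⇒ p=129, q=8
(x₁, y₁) = (129, 8);  129² − 260·8² = 1 ✓
k=2:  x_2 = 129·129+260·8·8 = 33281,  y_2 = 129·8+8·129 = 2064
k=3:  x_3 = 129·33281+260·8·2064 = 8586369,  y_3 = 129·2064+8·33281 = 532504
k=4:  x_4 = 129·8586369+260·8·532504 = 2215249921,  y_4 = 129·532504+8·8586369 = 137383968
k=5:  x_5 = 129·2215249921+260·8·137383968 = 571525893249,  y_5 = 129·137383968+8·2215249921 = 35444531240

129 8
33281 2064
8586369 532504
2215249921 137383968
571525893249 35444531240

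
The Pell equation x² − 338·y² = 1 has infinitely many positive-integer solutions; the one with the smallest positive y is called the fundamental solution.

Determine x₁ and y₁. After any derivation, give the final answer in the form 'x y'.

114243 6214

√338 = [18; 2,1,1,2,36, …], period ℓ=5 (odd) → k=9
step 0: (18, 1)  from 18·(1,0) + (0,1)
step 1: (37, 2)  from 2·(18,1) + (1,0)
step 2: (55, 3)  from 1·(37,2) + (18,1)
…
step 8: (43958, 2391)  from 1·(26327,1432) + (17631,959)
step 9: (114243, 6214)  from 2·(43958,2391) + (26327,1432)
→ (114243, 6214).  Check: 114243²=13051463049, 338·6214²=13051463048, difference 1.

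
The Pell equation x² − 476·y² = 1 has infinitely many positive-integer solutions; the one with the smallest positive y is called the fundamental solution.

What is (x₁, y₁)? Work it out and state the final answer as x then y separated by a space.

[21; 1,4,2,10,2,4,1,42] for √476; ℓ=8 ⇒ convergent index 7
i=0: a=21 ⇒ p=21, q=1
…
i=5: a=2 ⇒ p=5258, q=241
i=6: a=4 ⇒ p=23541, q=1079
i=7: a=1 ⇒ p=28799, q=1320
→ (28799, 1320).  Check: 28799²=829382401, 476·1320²=829382400, difference 1.

28799 1320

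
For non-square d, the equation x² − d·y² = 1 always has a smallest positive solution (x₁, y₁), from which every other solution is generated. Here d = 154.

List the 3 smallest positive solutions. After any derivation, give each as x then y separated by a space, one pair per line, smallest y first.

√154 → a₀=12, period (2,2,3,1,2,1,3,2,2,24); ℓ=10 even so k=9
a_0=12:  p_0=12·1+0=12,  q_0=12·0+1=1
a_1=2:  p_1=2·12+1=25,  q_1=2·1+0=2
…
a_4=1:  p_4=1·211+62=273,  q_4=1·17+5=22
a_5=2:  p_5=2·273+211=757,  q_5=2·22+17=61
a_6=1:  p_6=1·757+273=1030,  q_6=1·61+22=83
a_7=3:  p_7=3·1030+757=3847,  q_7=3·83+61=310
a_8=2:  p_8=2·3847+1030=8724,  q_8=2·310+83=703
a_9=2:  p_9=2·8724+3847=21295,  q_9=2·703+310=1716
fundamental: x₁=21295, y₁=1716  (since 453477025 − 154·2944656 = 1)
n=2: (21295,1716)∘(21295,1716) = (21295·21295+154·1716·1716, 21295·1716+1716·21295) = (906954049,73084440)
n=3: (906954049,73084440)∘(21295,1716) = (21295·906954049+154·1716·73084440, 21295·73084440+1716·906954049) = (38627172925615,3112666297884)

21295 1716
906954049 73084440
38627172925615 3112666297884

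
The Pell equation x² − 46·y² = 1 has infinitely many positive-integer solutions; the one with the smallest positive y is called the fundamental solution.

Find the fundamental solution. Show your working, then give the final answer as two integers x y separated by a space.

24335 3588

d=46: √d = [6; 1,3,1,1,2,6,2,1,1,3,1,12] (ℓ=12, even), read p_11/q_11
i=0: a=6 ⇒ p=6, q=1
…
i=2: a=3 ⇒ p=27, q=4
…
i=4: a=1 ⇒ p=61, q=9
i=5: a=2 ⇒ p=156, q=23
…
i=8: a=1 ⇒ p=3147, q=464
i=9: a=1 ⇒ p=5297, q=781
i=10: a=3 ⇒ p=19038, q=2807
i=11: a=1 ⇒ p=24335, q=3588
fundamental: x₁=24335, y₁=3588  (since 592192225 − 46·12873744 = 1)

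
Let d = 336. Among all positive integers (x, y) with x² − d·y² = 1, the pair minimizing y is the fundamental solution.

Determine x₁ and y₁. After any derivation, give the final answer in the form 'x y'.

55 3

d=336: √d = [18; 3,36] (ℓ=2, even), read p_1/q_1
k=0  a_k=18  p_k/q_k = 18/1
k=1  a_k=3  p_k/q_k = 55/3
→ (55, 3).  Check: 55²=3025, 336·3²=3024, difference 1.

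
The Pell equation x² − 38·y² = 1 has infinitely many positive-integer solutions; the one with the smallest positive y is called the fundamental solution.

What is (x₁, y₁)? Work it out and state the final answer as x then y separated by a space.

d=38: √d = [6; 6,12] (ℓ=2, even), read p_1/q_1
k=0  a_k=6  p_k/q_k = 6/1
k=1  a_k=6  p_k/q_k = 37/6
(x₁, y₁) = (37, 6);  37² − 38·6² = 1 ✓

37 6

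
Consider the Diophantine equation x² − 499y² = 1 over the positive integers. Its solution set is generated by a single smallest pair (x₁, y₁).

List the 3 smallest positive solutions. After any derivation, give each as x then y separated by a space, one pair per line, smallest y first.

4490 201
40320199 1804980
362075382530 16208720199

√499 → a₀=22, period (2,1,21,1,2,44); ℓ=6 even so k=5
step 0: (22, 1)  from 22·(1,0) + (0,1)
…
step 4: (1519, 68)  from 1·(1452,65) + (67,3)
step 5: (4490, 201)  from 2·(1519,68) + (1452,65)
fundamental: x₁=4490, y₁=201  (since 20160100 − 499·40401 = 1)
(x_2, y_2) = (4490·4490 + 499·201·201, 4490·201 + 201·4490) = (40320199, 1804980)
(x_3, y_3) = (4490·40320199 + 499·201·1804980, 4490·1804980 + 201·40320199) = (362075382530, 16208720199)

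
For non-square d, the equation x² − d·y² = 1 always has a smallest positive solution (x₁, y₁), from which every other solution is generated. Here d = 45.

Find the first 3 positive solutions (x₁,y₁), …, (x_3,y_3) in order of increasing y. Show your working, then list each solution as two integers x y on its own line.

d=45: √d = [6; 1,2,2,2,1,12] (ℓ=6, even), read p_5/q_5
a_0=6:  p_0=6·1+0=6,  q_0=6·0+1=1
a_1=1:  p_1=1·6+1=7,  q_1=1·1+0=1
a_2=2:  p_2=2·7+6=20,  q_2=2·1+1=3
a_3=2:  p_3=2·20+7=47,  q_3=2·3+1=7
a_4=2:  p_4=2·47+20=114,  q_4=2·7+3=17
a_5=1:  p_5=1·114+47=161,  q_5=1·17+7=24
fundamental: x₁=161, y₁=24  (since 25921 − 45·576 = 1)
n=2: (161,24)∘(161,24) = (161·161+45·24·24, 161·24+24·161) = (51841,7728)
n=3: (51841,7728)∘(161,24) = (161·51841+45·24·7728, 161·7728+24·51841) = (16692641,2488392)

161 24
51841 7728
16692641 2488392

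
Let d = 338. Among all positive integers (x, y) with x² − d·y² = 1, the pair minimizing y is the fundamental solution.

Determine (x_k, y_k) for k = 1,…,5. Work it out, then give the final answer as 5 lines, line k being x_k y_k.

[18; 2,1,1,2,36] for √338; ℓ=5 ⇒ convergent index 9
i=0: a=18 ⇒ p=18, q=1
…
i=2: a=1 ⇒ p=55, q=3
…
i=5: a=36 ⇒ p=8696, q=473
i=6: a=2 ⇒ p=17631, q=959
i=7: a=1 ⇒ p=26327, q=1432
i=8: a=1 ⇒ p=43958, q=2391
i=9: a=2 ⇒ p=114243, q=6214
(x₁, y₁) = (114243, 6214);  114243² − 338·6214² = 1 ✓
(114243+6214√338)^2 = 26102926097 + 1419812004√338
(114243+6214√338)^3 = 5964153172084899 + 324407165539730√338
(114243+6214√338)^4 = 1362725501650887306817 + 74122495624090936776√338
(114243+6214√338)^5 = 311363698964240484013304163 + 16935952534841634614661406√338

114243 6214
26102926097 1419812004
5964153172084899 324407165539730
1362725501650887306817 74122495624090936776
311363698964240484013304163 16935952534841634614661406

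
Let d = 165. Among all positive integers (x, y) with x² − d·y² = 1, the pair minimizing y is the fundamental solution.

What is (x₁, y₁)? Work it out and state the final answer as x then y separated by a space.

d=165: √d = [12; 1,5,2,5,1,24] (ℓ=6, even), read p_5/q_5
i=0: a=12 ⇒ p=12, q=1
…
i=3: a=2 ⇒ p=167, q=13
i=4: a=5 ⇒ p=912, q=71
i=5: a=1 ⇒ p=1079, q=84
→ (1079, 84).  Check: 1079²=1164241, 165·84²=1164240, difference 1.

1079 84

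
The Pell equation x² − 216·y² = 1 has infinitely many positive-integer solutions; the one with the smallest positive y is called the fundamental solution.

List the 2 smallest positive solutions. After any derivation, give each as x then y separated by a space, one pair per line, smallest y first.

[14; 1,2,3,2,1,28] for √216; ℓ=6 ⇒ convergent index 5
a_0=14:  p_0=14·1+0=14,  q_0=14·0+1=1
…
a_3=3:  p_3=3·44+15=147,  q_3=3·3+1=10
a_4=2:  p_4=2·147+44=338,  q_4=2·10+3=23
a_5=1:  p_5=1·338+147=485,  q_5=1·23+10=33
→ (485, 33).  Check: 485²=235225, 216·33²=235224, difference 1.
(485+33√216)^2 = 470449 + 32010√216

485 33
470449 32010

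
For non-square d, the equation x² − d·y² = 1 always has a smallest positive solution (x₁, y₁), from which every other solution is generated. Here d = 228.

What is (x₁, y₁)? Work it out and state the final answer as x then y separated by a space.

√228 → a₀=15, period (10,30); ℓ=2 even so k=1
step 0: (15, 1)  from 15·(1,0) + (0,1)
step 1: (151, 10)  from 10·(15,1) + (1,0)
→ (151, 10).  Check: 151²=22801, 228·10²=22800, difference 1.

151 10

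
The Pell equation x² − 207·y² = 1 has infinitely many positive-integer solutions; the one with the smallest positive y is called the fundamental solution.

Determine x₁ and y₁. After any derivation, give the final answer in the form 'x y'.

1151 80

√207 = [14; 2,1,1,2,1,1,2,28, …], period ℓ=8 (even) → k=7
k=0  a_k=14  p_k/q_k = 14/1
k=1  a_k=2  p_k/q_k = 29/2
…
k=5  a_k=1  p_k/q_k = 259/18
k=6  a_k=1  p_k/q_k = 446/31
k=7  a_k=2  p_k/q_k = 1151/80
→ (1151, 80).  Check: 1151²=1324801, 207·80²=1324800, difference 1.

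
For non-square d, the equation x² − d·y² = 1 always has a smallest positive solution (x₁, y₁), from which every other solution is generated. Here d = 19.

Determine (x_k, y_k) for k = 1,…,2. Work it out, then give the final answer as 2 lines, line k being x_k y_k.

[4; 2,1,3,1,2,8] for √19; ℓ=6 ⇒ convergent index 5
a_0=4:  p_0=4·1+0=4,  q_0=4·0+1=1
…
a_4=1:  p_4=1·48+13=61,  q_4=1·11+3=14
a_5=2:  p_5=2·61+48=170,  q_5=2·14+11=39
→ (170, 39).  Check: 170²=28900, 19·39²=28899, difference 1.
(170+39√19)^2 = 57799 + 13260√19

170 39
57799 13260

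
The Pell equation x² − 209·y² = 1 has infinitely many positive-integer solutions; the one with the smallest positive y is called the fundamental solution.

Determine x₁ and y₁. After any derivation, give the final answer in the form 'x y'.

46551 3220

√209 = [14; 2,5,3,2,3,5,2,28, …], period ℓ=8 (even) → k=7
a_0=14:  p_0=14·1+0=14,  q_0=14·0+1=1
…
a_3=3:  p_3=3·159+29=506,  q_3=3·11+2=35
…
a_6=5:  p_6=5·4019+1171=21266,  q_6=5·278+81=1471
a_7=2:  p_7=2·21266+4019=46551,  q_7=2·1471+278=3220
fundamental: x₁=46551, y₁=3220  (since 2166995601 − 209·10368400 = 1)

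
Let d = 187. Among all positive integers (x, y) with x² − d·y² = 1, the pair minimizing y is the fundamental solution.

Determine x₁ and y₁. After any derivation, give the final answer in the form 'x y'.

1682 123

√187 → a₀=13, period (1,2,13,2,1,26); ℓ=6 even so k=5
step 0: (13, 1)  from 13·(1,0) + (0,1)
step 1: (14, 1)  from 1·(13,1) + (1,0)
step 2: (41, 3)  from 2·(14,1) + (13,1)
step 3: (547, 40)  from 13·(41,3) + (14,1)
step 4: (1135, 83)  from 2·(547,40) + (41,3)
step 5: (1682, 123)  from 1·(1135,83) + (547,40)
→ (1682, 123).  Check: 1682²=2829124, 187·123²=2829123, difference 1.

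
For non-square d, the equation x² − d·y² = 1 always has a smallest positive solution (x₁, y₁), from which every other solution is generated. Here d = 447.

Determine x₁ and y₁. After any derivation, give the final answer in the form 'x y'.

148 7

√447 → a₀=21, period (7,42); ℓ=2 even so k=1
step 0: (21, 1)  from 21·(1,0) + (0,1)
step 1: (148, 7)  from 7·(21,1) + (1,0)
(x₁, y₁) = (148, 7);  148² − 447·7² = 1 ✓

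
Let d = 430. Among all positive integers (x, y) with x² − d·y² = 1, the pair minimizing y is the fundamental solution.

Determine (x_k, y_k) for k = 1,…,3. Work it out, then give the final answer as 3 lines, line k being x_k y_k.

[20; 1,2,1,3,1,…,2,1,40] for √430; ℓ=14 ⇒ convergent index 13
k=0  a_k=20  p_k/q_k = 20/1
k=1  a_k=1  p_k/q_k = 21/1
…
k=9  a_k=1  p_k/q_k = 155233/7486
…
k=12  a_k=2  p_k/q_k = 2107880/101651
k=13  a_k=1  p_k/q_k = 2862251/138030
(x₁, y₁) = (2862251, 138030);  2862251² − 430·138030² = 1 ✓
(x_2, y_2) = (2862251·2862251 + 430·138030·138030, 2862251·138030 + 138030·2862251) = (16384961574001, 790153011060)
(x_3, y_3) = (2862251·16384961574001 + 430·138030·790153011060, 2862251·790153011060 + 138030·16384961574001) = (93795745300289010251, 4523232492118854090)

2862251 138030
16384961574001 790153011060
93795745300289010251 4523232492118854090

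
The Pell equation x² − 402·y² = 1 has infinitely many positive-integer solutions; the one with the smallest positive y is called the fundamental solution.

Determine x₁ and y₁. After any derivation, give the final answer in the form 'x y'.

401 20

d=402: √d = [20; 20,40] (ℓ=2, even), read p_1/q_1
k=0  a_k=20  p_k/q_k = 20/1
k=1  a_k=20  p_k/q_k = 401/20
→ (401, 20).  Check: 401²=160801, 402·20²=160800, difference 1.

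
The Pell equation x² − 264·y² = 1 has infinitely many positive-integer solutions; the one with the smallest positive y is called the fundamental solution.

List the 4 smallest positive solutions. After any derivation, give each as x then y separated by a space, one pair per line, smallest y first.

65 4
8449 520
1098305 67596
142771201 8786960

[16; 4,32] for √264; ℓ=2 ⇒ convergent index 1
step 0: (16, 1)  from 16·(1,0) + (0,1)
step 1: (65, 4)  from 4·(16,1) + (1,0)
fundamental: x₁=65, y₁=4  (since 4225 − 264·16 = 1)
n=2: (65,4)∘(65,4) = (65·65+264·4·4, 65·4+4·65) = (8449,520)
n=3: (8449,520)∘(65,4) = (65·8449+264·4·520, 65·520+4·8449) = (1098305,67596)
n=4: (1098305,67596)∘(65,4) = (65·1098305+264·4·67596, 65·67596+4·1098305) = (142771201,8786960)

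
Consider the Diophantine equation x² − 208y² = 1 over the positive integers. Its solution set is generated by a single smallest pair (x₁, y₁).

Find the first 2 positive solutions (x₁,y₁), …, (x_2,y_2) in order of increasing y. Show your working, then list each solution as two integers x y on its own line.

649 45
842401 58410

d=208: √d = [14; 2,2,1,2,2,28] (ℓ=6, even), read p_5/q_5
step 0: (14, 1)  from 14·(1,0) + (0,1)
step 1: (29, 2)  from 2·(14,1) + (1,0)
…
step 3: (101, 7)  from 1·(72,5) + (29,2)
step 4: (274, 19)  from 2·(101,7) + (72,5)
step 5: (649, 45)  from 2·(274,19) + (101,7)
(x₁, y₁) = (649, 45);  649² − 208·45² = 1 ✓
n=2: (649,45)∘(649,45) = (649·649+208·45·45, 649·45+45·649) = (842401,58410)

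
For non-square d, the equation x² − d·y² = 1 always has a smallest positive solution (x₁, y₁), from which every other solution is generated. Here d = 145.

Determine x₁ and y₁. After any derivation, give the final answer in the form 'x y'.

289 24

√145 → a₀=12, period (24); ℓ=1 odd so k=1
a_0=12:  p_0=12·1+0=12,  q_0=12·0+1=1
a_1=24:  p_1=24·12+1=289,  q_1=24·1+0=24
fundamental: x₁=289, y₁=24  (since 83521 − 145·576 = 1)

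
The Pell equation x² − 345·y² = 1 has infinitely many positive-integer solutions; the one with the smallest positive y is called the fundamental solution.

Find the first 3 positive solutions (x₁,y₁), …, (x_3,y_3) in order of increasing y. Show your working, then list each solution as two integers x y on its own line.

6761 364
91422241 4922008
1236211536041 66555391812

d=345: √d = [18; 1,1,2,1,6,1,2,1,1,36] (ℓ=10, even), read p_9/q_9
a_0=18:  p_0=18·1+0=18,  q_0=18·0+1=1
…
a_5=6:  p_5=6·130+93=873,  q_5=6·7+5=47
a_6=1:  p_6=1·873+130=1003,  q_6=1·47+7=54
a_7=2:  p_7=2·1003+873=2879,  q_7=2·54+47=155
a_8=1:  p_8=1·2879+1003=3882,  q_8=1·155+54=209
a_9=1:  p_9=1·3882+2879=6761,  q_9=1·209+155=364
→ (6761, 364).  Check: 6761²=45711121, 345·364²=45711120, difference 1.
n=2: (6761,364)∘(6761,364) = (6761·6761+345·364·364, 6761·364+364·6761) = (91422241,4922008)
n=3: (91422241,4922008)∘(6761,364) = (6761·91422241+345·364·4922008, 6761·4922008+364·91422241) = (1236211536041,66555391812)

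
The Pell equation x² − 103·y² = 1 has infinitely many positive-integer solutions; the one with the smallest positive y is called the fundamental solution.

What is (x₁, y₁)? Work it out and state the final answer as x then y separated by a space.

227528 22419

√103 = [10; 6,1,2,1,1,9,1,1,2,1,6,20, …], period ℓ=12 (even) → k=11
k=0  a_k=10  p_k/q_k = 10/1
…
k=9  a_k=2  p_k/q_k = 24266/2391
k=10  a_k=1  p_k/q_k = 33877/3338
k=11  a_k=6  p_k/q_k = 227528/22419
→ (227528, 22419).  Check: 227528²=51768990784, 103·22419²=51768990783, difference 1.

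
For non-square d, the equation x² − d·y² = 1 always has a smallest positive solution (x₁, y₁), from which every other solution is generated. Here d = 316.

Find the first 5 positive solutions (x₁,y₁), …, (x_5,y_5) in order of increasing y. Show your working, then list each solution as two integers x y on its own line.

[17; 1,3,2,8,2,3,1,34] for √316; ℓ=8 ⇒ convergent index 7
k=0  a_k=17  p_k/q_k = 17/1
k=1  a_k=1  p_k/q_k = 18/1
k=2  a_k=3  p_k/q_k = 71/4
…
k=4  a_k=8  p_k/q_k = 1351/76
k=5  a_k=2  p_k/q_k = 2862/161
k=6  a_k=3  p_k/q_k = 9937/559
k=7  a_k=1  p_k/q_k = 12799/720
fundamental: x₁=12799, y₁=720  (since 163814401 − 316·518400 = 1)
k=2:  x_2 = 12799·12799+316·720·720 = 327628801,  y_2 = 12799·720+720·12799 = 18430560
k=3:  x_3 = 12799·327628801+316·720·18430560 = 8386642035199,  y_3 = 12799·18430560+720·327628801 = 471785474160
k=4:  x_4 = 12799·8386642035199+316·720·471785474160 = 214681262489395201,  y_4 = 12799·471785474160+720·8386642035199 = 12076764549117120
k=5:  x_5 = 12799·214681262489395201+316·720·12076764549117120 = 5495410948816896319999,  y_5 = 12799·12076764549117120+720·214681262489395201 = 309141018456514563600

12799 720
327628801 18430560
8386642035199 471785474160
214681262489395201 12076764549117120
5495410948816896319999 309141018456514563600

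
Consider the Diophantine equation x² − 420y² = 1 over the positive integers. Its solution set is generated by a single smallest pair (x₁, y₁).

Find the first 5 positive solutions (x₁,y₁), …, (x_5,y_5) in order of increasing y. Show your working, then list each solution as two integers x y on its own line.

d=420: √d = [20; 2,40] (ℓ=2, even), read p_1/q_1
k=0  a_k=20  p_k/q_k = 20/1
k=1  a_k=2  p_k/q_k = 41/2
fundamental: x₁=41, y₁=2  (since 1681 − 420·4 = 1)
(41+2√420)^2 = 3361 + 164√420
(41+2√420)^3 = 275561 + 13446√420
(41+2√420)^4 = 22592641 + 1102408√420
(41+2√420)^5 = 1852321001 + 90384010√420

41 2
3361 164
275561 13446
22592641 1102408
1852321001 90384010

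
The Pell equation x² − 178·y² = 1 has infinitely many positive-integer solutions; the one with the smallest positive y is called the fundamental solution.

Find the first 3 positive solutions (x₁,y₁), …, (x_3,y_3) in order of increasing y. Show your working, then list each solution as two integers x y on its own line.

d=178: √d = [13; 2,1,12,1,2,26] (ℓ=6, even), read p_5/q_5
i=0: a=13 ⇒ p=13, q=1
i=1: a=2 ⇒ p=27, q=2
i=2: a=1 ⇒ p=40, q=3
…
i=4: a=1 ⇒ p=547, q=41
i=5: a=2 ⇒ p=1601, q=120
fundamental: x₁=1601, y₁=120  (since 2563201 − 178·14400 = 1)
(x_2, y_2) = (1601·1601 + 178·120·120, 1601·120 + 120·1601) = (5126401, 384240)
(x_3, y_3) = (1601·5126401 + 178·120·384240, 1601·384240 + 120·5126401) = (16414734401, 1230336360)

1601 120
5126401 384240
16414734401 1230336360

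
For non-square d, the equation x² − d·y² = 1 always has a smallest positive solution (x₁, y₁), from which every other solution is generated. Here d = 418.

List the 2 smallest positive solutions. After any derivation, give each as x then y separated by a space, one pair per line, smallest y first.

33857 1656
2292592897 112134384

[20; 2,4,20,4,2,40] for √418; ℓ=6 ⇒ convergent index 5
i=0: a=20 ⇒ p=20, q=1
…
i=4: a=4 ⇒ p=15068, q=737
i=5: a=2 ⇒ p=33857, q=1656
fundamental: x₁=33857, y₁=1656  (since 1146296449 − 418·2742336 = 1)
(33857+1656√418)^2 = 2292592897 + 112134384√418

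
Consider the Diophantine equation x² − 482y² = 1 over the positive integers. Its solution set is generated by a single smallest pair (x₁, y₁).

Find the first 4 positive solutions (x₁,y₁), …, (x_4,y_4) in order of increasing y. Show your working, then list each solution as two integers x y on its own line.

d=482: √d = [21; 1,20,1,42] (ℓ=4, even), read p_3/q_3
i=0: a=21 ⇒ p=21, q=1
i=1: a=1 ⇒ p=22, q=1
i=2: a=20 ⇒ p=461, q=21
i=3: a=1 ⇒ p=483, q=22
fundamental: x₁=483, y₁=22  (since 233289 − 482·484 = 1)
k=2:  x_2 = 483·483+482·22·22 = 466577,  y_2 = 483·22+22·483 = 21252
k=3:  x_3 = 483·466577+482·22·21252 = 450712899,  y_3 = 483·21252+22·466577 = 20529410
k=4:  x_4 = 483·450712899+482·22·20529410 = 435388193857,  y_4 = 483·20529410+22·450712899 = 19831388808

483 22
466577 21252
450712899 20529410
435388193857 19831388808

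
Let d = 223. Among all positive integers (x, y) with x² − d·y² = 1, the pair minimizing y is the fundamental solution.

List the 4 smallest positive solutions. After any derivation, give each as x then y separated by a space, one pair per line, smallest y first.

224 15
100351 6720
44957024 3010545
20140646401 1348717440

√223 → a₀=14, period (1,13,1,28); ℓ=4 even so k=3
a_0=14:  p_0=14·1+0=14,  q_0=14·0+1=1
…
a_2=13:  p_2=13·15+14=209,  q_2=13·1+1=14
a_3=1:  p_3=1·209+15=224,  q_3=1·14+1=15
fundamental: x₁=224, y₁=15  (since 50176 − 223·225 = 1)
n=2: (224,15)∘(224,15) = (224·224+223·15·15, 224·15+15·224) = (100351,6720)
n=3: (100351,6720)∘(224,15) = (224·100351+223·15·6720, 224·6720+15·100351) = (44957024,3010545)
n=4: (44957024,3010545)∘(224,15) = (224·44957024+223·15·3010545, 224·3010545+15·44957024) = (20140646401,1348717440)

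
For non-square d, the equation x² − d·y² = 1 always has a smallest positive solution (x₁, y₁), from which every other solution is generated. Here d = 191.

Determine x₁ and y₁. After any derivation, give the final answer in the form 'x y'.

8994000 650783

√191 = [13; 1,4,1,1,3,…,4,1,26, …], period ℓ=16 (even) → k=15
a_0=13:  p_0=13·1+0=13,  q_0=13·0+1=1
a_1=1:  p_1=1·13+1=14,  q_1=1·1+0=1
…
a_5=3:  p_5=3·152+83=539,  q_5=3·11+6=39
…
a_7=2:  p_7=2·1230+539=2999,  q_7=2·89+39=217
a_8=13:  p_8=13·2999+1230=40217,  q_8=13·217+89=2910
…
a_10=2:  p_10=2·83433+40217=207083,  q_10=2·6037+2910=14984
…
a_12=1:  p_12=1·704682+207083=911765,  q_12=1·50989+14984=65973
…
a_14=4:  p_14=4·1616447+911765=7377553,  q_14=4·116962+65973=533821
a_15=1:  p_15=1·7377553+1616447=8994000,  q_15=1·533821+116962=650783
fundamental: x₁=8994000, y₁=650783  (since 80892036000000 − 191·423518513089 = 1)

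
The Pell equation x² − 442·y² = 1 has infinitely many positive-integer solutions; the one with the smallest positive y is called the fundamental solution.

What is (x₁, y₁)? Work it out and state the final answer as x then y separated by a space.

883 42

√442 → a₀=21, period (42); ℓ=1 odd so k=1
k=0  a_k=21  p_k/q_k = 21/1
k=1  a_k=42  p_k/q_k = 883/42
→ (883, 42).  Check: 883²=779689, 442·42²=779688, difference 1.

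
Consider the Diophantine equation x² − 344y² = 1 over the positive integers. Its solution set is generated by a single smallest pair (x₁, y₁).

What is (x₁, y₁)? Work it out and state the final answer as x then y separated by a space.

[18; 1,1,4,1,3,1,4,1,1,36] for √344; ℓ=10 ⇒ convergent index 9
k=0  a_k=18  p_k/q_k = 18/1
k=1  a_k=1  p_k/q_k = 19/1
…
k=4  a_k=1  p_k/q_k = 204/11
…
k=8  a_k=1  p_k/q_k = 5694/307
k=9  a_k=1  p_k/q_k = 10405/561
(x₁, y₁) = (10405, 561);  10405² − 344·561² = 1 ✓

10405 561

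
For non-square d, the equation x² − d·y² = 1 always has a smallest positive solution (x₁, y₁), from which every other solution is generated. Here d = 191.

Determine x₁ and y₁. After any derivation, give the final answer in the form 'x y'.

√191 = [13; 1,4,1,1,3,…,4,1,26, …], period ℓ=16 (even) → k=15
step 0: (13, 1)  from 13·(1,0) + (0,1)
step 1: (14, 1)  from 1·(13,1) + (1,0)
…
step 3: (83, 6)  from 1·(69,5) + (14,1)
…
step 8: (40217, 2910)  from 13·(2999,217) + (1230,89)
step 9: (83433, 6037)  from 2·(40217,2910) + (2999,217)
…
step 11: (704682, 50989)  from 3·(207083,14984) + (83433,6037)
…
step 13: (1616447, 116962)  from 1·(911765,65973) + (704682,50989)
step 14: (7377553, 533821)  from 4·(1616447,116962) + (911765,65973)
step 15: (8994000, 650783)  from 1·(7377553,533821) + (1616447,116962)
fundamental: x₁=8994000, y₁=650783  (since 80892036000000 − 191·423518513089 = 1)

8994000 650783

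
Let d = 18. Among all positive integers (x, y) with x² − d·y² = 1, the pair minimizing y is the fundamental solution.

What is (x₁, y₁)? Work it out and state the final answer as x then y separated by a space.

[4; 4,8] for √18; ℓ=2 ⇒ convergent index 1
i=0: a=4 ⇒ p=4, q=1
i=1: a=4 ⇒ p=17, q=4
fundamental: x₁=17, y₁=4  (since 289 − 18·16 = 1)

17 4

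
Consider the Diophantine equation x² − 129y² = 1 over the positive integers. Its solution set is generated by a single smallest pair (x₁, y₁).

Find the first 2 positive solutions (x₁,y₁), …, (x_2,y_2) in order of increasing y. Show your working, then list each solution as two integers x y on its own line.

16855 1484
568182049 50025640

√129 → a₀=11, period (2,1,3,1,6,1,3,1,2,22); ℓ=10 even so k=9
i=0: a=11 ⇒ p=11, q=1
i=1: a=2 ⇒ p=23, q=2
…
i=3: a=3 ⇒ p=125, q=11
i=4: a=1 ⇒ p=159, q=14
…
i=7: a=3 ⇒ p=4793, q=422
i=8: a=1 ⇒ p=6031, q=531
i=9: a=2 ⇒ p=16855, q=1484
→ (16855, 1484).  Check: 16855²=284091025, 129·1484²=284091024, difference 1.
n=2: (16855,1484)∘(16855,1484) = (16855·16855+129·1484·1484, 16855·1484+1484·16855) = (568182049,50025640)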